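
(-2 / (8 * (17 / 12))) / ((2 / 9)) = -27 / 34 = -0.79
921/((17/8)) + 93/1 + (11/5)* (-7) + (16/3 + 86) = 153598/255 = 602.35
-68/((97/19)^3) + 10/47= -12794634/42895631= -0.30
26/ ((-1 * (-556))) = 13/ 278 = 0.05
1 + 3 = 4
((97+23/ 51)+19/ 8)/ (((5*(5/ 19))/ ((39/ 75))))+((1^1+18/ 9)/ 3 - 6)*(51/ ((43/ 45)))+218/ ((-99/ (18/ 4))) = -28624150201/ 120615000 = -237.32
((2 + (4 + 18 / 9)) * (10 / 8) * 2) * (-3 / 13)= -60 / 13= -4.62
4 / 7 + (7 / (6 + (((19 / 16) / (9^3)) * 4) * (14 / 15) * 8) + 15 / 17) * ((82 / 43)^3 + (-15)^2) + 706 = 738204923577403 / 625791487286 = 1179.63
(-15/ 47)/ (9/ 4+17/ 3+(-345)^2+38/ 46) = -4140/ 1544105711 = -0.00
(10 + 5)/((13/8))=9.23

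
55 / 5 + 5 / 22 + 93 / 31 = 313 / 22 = 14.23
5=5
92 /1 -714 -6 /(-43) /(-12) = -53493 /86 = -622.01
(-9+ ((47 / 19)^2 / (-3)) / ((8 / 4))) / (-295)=21703 / 638970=0.03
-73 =-73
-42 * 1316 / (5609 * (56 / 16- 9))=110544 / 61699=1.79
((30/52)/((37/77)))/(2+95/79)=8295/22126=0.37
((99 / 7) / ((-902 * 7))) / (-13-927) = 9 / 3776920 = 0.00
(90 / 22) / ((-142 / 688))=-19.82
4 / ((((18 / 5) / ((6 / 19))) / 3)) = 20 / 19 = 1.05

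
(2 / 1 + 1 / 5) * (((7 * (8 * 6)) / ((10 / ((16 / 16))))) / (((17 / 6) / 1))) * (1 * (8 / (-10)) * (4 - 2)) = -88704 / 2125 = -41.74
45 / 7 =6.43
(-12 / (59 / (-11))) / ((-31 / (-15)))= 1980 / 1829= 1.08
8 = 8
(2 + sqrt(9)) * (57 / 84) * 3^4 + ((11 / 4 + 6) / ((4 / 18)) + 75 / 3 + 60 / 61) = 1162055 / 3416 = 340.18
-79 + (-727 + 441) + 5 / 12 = -4375 / 12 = -364.58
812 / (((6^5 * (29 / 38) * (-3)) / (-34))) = 2261 / 1458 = 1.55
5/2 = 2.50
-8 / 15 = -0.53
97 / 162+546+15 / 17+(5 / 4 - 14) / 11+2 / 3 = 33140951 / 60588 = 546.99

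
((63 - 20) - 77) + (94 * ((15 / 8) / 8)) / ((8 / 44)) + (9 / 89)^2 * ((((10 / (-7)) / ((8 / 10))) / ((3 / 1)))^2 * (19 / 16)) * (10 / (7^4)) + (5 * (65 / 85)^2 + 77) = 2880126225809337 / 17236380395584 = 167.10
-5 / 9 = -0.56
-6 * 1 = -6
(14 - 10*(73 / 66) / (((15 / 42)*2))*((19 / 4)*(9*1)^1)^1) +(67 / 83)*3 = -2357569 / 3652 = -645.56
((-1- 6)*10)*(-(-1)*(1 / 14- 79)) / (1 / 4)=22100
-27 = -27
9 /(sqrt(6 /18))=9 *sqrt(3)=15.59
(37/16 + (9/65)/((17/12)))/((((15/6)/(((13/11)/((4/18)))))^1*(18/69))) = 2940297/149600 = 19.65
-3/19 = -0.16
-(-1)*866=866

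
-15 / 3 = -5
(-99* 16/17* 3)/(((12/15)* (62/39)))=-115830/527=-219.79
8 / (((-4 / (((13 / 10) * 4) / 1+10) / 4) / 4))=-2432 / 5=-486.40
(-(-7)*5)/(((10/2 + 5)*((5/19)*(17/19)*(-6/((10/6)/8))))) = -2527/4896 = -0.52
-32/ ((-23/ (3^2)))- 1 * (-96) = 2496/ 23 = 108.52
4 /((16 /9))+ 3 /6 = 11 /4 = 2.75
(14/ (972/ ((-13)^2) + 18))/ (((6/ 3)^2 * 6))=1183/ 48168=0.02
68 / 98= 34 / 49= 0.69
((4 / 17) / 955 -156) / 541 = -2532656 / 8783135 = -0.29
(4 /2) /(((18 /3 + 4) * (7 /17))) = 17 /35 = 0.49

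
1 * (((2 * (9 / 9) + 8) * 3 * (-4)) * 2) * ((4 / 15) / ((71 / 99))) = -6336 / 71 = -89.24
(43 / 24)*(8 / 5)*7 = 301 / 15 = 20.07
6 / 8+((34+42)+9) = 343 / 4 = 85.75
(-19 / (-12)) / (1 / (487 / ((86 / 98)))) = 453397 / 516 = 878.68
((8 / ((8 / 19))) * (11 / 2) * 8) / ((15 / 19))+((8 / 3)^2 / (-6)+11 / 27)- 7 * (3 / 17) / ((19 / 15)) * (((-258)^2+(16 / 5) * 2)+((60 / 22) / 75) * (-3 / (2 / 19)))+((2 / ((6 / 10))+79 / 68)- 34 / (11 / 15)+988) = -3657953671 / 58140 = -62916.30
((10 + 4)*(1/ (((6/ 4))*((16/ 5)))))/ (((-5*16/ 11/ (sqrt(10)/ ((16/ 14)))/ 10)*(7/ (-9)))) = 1155*sqrt(10)/ 256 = 14.27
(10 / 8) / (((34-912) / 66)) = -0.09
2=2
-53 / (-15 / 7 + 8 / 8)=371 / 8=46.38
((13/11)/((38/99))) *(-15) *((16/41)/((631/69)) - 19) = 860730975/983098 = 875.53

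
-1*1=-1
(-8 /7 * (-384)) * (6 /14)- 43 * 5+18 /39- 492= -330257 /637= -518.46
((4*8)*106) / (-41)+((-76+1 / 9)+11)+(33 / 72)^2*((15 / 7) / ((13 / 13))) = -24329041 / 165312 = -147.17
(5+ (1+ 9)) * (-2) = -30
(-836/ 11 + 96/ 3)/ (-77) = 4/ 7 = 0.57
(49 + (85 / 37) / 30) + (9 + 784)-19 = 823.08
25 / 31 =0.81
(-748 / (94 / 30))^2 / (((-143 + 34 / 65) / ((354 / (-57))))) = 107284892000 / 43188159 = 2484.13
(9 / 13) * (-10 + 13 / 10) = -783 / 130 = -6.02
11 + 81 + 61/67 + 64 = 10513/67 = 156.91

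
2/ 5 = 0.40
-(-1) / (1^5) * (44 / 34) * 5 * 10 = 64.71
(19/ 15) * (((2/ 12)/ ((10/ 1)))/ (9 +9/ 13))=247/ 113400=0.00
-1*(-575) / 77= 575 / 77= 7.47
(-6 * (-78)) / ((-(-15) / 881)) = 27487.20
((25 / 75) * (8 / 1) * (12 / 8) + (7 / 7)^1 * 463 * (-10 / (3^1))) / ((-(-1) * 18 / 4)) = -9236 / 27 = -342.07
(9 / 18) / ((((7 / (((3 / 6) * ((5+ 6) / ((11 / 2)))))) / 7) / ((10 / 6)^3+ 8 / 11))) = 1591 / 594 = 2.68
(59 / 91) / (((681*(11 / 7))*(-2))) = -59 / 194766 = -0.00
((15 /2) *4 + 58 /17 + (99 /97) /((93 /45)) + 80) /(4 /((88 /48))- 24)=-64050151 /12268560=-5.22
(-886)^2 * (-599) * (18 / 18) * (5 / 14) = -1175531510 / 7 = -167933072.86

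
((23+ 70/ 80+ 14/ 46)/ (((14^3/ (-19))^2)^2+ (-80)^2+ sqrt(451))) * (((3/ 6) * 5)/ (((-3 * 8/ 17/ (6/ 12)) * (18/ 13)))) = -9459118810935995775223/ 266143565781838629461252092590+ 5566243901746463 * sqrt(451)/ 68132752840150689142080535703040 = -0.00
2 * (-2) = -4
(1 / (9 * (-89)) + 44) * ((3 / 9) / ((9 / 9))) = 35243 / 2403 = 14.67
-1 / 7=-0.14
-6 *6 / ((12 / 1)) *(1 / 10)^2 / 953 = -3 / 95300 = -0.00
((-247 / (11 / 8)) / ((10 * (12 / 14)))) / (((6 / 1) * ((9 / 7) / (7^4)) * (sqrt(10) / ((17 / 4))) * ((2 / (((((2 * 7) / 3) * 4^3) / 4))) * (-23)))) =6916114114 * sqrt(10) / 1536975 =14229.69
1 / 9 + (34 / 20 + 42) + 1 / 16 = 31589 / 720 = 43.87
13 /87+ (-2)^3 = -7.85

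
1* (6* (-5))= -30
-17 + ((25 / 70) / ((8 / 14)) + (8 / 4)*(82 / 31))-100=-27549 / 248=-111.08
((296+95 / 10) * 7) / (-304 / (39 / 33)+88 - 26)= -1183 / 108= -10.95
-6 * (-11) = 66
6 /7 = 0.86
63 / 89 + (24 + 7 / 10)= 22613 / 890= 25.41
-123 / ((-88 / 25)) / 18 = 1025 / 528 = 1.94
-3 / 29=-0.10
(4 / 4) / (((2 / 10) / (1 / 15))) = 1 / 3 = 0.33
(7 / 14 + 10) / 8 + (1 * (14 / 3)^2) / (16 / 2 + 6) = 413 / 144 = 2.87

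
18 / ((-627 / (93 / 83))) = -558 / 17347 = -0.03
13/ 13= 1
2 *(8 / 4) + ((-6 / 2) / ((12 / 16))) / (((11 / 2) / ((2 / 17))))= 732 / 187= 3.91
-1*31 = -31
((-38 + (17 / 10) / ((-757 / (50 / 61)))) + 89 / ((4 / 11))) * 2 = 38188039 / 92354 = 413.50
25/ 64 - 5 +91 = 5529/ 64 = 86.39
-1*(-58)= 58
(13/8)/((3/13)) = 169/24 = 7.04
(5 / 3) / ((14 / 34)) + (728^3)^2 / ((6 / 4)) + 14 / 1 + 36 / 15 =3473482068164171809 / 35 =99242344804690623.11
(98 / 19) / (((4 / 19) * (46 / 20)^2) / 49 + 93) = 60025 / 1082552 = 0.06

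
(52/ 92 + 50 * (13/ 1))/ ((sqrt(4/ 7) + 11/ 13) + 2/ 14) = 61273485/ 38732 -17701229 * sqrt(7)/ 38732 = 372.83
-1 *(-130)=130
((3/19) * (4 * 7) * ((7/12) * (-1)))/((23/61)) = -2989/437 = -6.84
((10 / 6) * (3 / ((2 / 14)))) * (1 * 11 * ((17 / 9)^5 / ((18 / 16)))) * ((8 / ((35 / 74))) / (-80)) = -4623054392 / 2657205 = -1739.82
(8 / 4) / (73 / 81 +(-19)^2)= 81 / 14657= 0.01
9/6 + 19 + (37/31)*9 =1937/62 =31.24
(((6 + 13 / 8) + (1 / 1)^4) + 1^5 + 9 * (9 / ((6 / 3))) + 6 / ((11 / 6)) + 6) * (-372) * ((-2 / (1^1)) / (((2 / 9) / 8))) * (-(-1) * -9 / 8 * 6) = -118124973 / 11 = -10738633.91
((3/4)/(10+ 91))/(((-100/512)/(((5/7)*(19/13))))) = -1824/45955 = -0.04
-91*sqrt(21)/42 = -13*sqrt(21)/6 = -9.93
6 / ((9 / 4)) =8 / 3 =2.67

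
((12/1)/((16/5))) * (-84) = -315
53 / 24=2.21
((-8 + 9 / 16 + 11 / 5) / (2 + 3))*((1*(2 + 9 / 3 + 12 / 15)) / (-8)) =12151 / 16000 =0.76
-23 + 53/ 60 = -1327/ 60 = -22.12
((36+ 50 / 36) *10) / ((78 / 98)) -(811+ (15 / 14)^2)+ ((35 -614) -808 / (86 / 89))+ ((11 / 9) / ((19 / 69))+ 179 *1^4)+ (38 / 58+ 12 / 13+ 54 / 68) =-43553176438801 / 27709721676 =-1571.77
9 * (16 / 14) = 72 / 7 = 10.29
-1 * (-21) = 21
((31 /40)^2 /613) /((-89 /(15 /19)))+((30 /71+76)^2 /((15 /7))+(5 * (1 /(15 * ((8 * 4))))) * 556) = 2740271255731331 /1003279661376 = 2731.31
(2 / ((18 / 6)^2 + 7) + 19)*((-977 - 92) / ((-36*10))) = 18173 / 320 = 56.79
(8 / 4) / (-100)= -1 / 50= -0.02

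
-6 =-6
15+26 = 41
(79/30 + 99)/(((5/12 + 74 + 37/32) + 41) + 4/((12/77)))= 48784/68275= 0.71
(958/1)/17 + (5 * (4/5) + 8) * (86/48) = 2647/34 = 77.85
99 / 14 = 7.07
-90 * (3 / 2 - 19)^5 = 2363484375 / 16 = 147717773.44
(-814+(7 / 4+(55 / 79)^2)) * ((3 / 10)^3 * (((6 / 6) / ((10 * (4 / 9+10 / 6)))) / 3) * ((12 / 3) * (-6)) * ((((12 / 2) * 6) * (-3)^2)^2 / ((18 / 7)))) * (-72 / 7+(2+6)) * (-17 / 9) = 1463919.02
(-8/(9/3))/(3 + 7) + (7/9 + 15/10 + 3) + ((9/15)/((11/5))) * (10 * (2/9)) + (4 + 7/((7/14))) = 23381/990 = 23.62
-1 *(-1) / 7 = 0.14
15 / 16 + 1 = 31 / 16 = 1.94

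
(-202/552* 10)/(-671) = 505/92598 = 0.01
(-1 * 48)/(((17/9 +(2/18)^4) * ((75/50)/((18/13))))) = -1889568/80561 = -23.46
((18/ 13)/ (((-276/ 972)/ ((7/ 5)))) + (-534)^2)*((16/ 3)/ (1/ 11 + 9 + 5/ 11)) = 8336494496/ 52325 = 159321.44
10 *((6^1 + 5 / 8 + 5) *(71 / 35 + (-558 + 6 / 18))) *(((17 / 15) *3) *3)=-46119351 / 70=-658847.87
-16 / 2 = -8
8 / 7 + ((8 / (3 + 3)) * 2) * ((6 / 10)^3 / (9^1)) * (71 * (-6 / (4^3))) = 2509 / 3500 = 0.72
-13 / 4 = -3.25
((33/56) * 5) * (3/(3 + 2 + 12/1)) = 495/952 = 0.52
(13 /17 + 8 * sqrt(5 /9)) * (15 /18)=65 /102 + 20 * sqrt(5) /9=5.61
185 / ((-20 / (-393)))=14541 / 4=3635.25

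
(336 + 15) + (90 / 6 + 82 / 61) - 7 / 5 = 111613 / 305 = 365.94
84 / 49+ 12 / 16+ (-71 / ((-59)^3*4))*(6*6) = 14189043 / 5750612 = 2.47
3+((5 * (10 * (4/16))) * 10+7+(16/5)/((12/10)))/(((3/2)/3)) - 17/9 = 2434/9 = 270.44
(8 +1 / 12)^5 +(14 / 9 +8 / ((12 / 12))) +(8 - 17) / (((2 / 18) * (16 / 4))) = 8584679137 / 248832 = 34499.90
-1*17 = -17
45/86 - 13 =-1073/86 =-12.48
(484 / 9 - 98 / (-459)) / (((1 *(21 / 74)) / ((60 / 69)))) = 36677360 / 221697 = 165.44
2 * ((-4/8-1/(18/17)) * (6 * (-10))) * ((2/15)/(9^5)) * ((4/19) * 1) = 0.00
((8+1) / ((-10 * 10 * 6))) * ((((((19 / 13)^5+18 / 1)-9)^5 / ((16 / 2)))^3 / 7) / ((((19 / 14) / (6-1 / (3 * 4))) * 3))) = -2565538587456366377554979859181014603087202960821036796278922473912454174097659682177864086677618688 / 500686967690778951977508653733276275718744857960824234837375859083830812371969729918725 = -5124037079073.38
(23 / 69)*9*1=3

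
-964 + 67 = -897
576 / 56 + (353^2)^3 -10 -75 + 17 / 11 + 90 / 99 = 148983769211081169 / 77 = 1934854145598456.74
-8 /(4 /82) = -164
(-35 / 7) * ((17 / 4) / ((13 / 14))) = -595 / 26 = -22.88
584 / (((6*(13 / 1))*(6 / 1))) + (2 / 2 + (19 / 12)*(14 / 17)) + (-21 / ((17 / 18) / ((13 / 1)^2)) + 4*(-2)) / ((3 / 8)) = -39933103 / 3978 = -10038.49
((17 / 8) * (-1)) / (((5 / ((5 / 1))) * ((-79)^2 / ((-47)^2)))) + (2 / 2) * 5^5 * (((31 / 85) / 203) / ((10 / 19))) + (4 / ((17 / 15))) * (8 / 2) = 4140871257 / 172301528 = 24.03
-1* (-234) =234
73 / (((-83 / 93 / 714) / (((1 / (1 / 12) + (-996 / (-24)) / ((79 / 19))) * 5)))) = -42087081645 / 6557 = -6418649.02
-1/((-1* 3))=0.33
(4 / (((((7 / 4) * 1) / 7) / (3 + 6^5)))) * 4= 497856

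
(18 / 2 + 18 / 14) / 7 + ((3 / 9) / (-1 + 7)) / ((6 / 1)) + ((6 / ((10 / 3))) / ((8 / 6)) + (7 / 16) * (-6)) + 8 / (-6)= -1.13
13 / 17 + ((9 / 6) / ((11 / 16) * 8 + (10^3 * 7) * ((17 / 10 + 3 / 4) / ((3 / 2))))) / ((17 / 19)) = 892400 / 1166761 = 0.76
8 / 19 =0.42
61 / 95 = 0.64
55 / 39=1.41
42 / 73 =0.58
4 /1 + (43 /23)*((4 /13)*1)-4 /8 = 2437 /598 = 4.08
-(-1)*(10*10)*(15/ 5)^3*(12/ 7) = 32400/ 7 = 4628.57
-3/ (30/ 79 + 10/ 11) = -2607/ 1120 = -2.33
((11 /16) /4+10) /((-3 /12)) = -651 /16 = -40.69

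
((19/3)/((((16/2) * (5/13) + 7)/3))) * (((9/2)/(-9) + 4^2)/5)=7657/1310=5.85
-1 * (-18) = 18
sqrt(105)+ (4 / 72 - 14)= -251 / 18+ sqrt(105)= -3.70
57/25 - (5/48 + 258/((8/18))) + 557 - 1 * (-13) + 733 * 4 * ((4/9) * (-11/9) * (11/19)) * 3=-569343319/205200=-2774.58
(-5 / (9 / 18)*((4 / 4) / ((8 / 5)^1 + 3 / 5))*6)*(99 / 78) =-34.62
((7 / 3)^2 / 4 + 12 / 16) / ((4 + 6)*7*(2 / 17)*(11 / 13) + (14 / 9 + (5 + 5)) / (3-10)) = 29393 / 74036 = 0.40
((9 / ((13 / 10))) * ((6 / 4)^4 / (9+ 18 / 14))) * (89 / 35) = 7209 / 832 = 8.66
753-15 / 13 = 9774 / 13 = 751.85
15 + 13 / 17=268 / 17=15.76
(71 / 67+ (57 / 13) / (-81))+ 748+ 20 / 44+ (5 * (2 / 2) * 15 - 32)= 204999130 / 258687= 792.46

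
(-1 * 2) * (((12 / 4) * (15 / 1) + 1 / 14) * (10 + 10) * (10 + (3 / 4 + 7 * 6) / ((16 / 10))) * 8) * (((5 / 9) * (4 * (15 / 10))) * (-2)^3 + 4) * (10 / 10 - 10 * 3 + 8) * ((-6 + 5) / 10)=25208450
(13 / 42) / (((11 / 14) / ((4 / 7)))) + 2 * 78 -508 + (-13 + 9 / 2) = -166447 / 462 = -360.27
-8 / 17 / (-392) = 0.00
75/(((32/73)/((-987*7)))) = -37826775/32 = -1182086.72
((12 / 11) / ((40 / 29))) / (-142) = -87 / 15620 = -0.01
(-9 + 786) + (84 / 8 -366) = 843 / 2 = 421.50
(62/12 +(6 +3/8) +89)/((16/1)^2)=0.39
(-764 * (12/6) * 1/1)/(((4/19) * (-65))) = 7258/65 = 111.66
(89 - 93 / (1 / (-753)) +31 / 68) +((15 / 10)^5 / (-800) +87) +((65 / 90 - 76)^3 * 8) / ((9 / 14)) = -14957291452825091 / 2855347200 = -5238344.20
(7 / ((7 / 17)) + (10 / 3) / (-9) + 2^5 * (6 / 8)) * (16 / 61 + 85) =5705497 / 1647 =3464.18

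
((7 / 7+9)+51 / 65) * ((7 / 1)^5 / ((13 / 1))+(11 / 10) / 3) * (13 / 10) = 353551453 / 19500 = 18130.84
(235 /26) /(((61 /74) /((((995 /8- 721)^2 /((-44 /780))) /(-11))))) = 2971280919825 /472384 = 6289969.43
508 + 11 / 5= 2551 / 5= 510.20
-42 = -42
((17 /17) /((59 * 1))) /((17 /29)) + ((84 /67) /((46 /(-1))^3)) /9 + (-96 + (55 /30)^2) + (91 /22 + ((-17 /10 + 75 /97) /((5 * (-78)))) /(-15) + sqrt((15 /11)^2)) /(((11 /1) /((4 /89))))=-140184715974484598519 /1514078112027409500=-92.59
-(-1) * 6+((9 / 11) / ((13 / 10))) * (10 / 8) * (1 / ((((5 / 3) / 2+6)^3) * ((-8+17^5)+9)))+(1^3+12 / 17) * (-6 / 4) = 3.44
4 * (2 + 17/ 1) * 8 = 608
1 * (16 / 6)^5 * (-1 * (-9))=32768 / 27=1213.63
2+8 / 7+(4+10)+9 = 183 / 7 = 26.14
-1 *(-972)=972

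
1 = 1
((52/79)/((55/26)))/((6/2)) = 1352/13035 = 0.10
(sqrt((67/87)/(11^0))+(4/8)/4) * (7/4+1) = 11/32+11 * sqrt(5829)/348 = 2.76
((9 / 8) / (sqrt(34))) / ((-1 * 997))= -9 * sqrt(34) / 271184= -0.00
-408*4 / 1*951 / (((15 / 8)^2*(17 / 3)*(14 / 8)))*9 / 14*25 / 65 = -11007.12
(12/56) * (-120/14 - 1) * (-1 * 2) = 201/49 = 4.10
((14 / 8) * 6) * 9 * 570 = 53865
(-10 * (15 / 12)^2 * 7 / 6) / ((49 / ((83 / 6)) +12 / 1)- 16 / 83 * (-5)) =-14525 / 13152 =-1.10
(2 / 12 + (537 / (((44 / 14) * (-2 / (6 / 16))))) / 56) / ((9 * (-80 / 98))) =33565 / 608256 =0.06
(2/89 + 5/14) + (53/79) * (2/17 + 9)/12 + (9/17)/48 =36160469/40161072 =0.90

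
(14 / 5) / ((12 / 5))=7 / 6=1.17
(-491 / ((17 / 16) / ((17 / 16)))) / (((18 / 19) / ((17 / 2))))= -4405.36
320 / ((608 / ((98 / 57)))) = 980 / 1083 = 0.90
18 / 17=1.06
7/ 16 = 0.44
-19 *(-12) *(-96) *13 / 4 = -71136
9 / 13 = 0.69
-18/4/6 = -3/4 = -0.75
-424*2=-848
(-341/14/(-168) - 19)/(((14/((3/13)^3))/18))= -3592107/12057136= -0.30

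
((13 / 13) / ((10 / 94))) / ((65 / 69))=3243 / 325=9.98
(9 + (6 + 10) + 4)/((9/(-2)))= -6.44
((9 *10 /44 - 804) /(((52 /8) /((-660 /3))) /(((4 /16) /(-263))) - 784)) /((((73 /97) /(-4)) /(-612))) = 6982393680 /2015311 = 3464.67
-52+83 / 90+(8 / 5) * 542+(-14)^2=91091 / 90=1012.12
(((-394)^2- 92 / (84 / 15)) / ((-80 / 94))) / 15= -17022413 / 1400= -12158.87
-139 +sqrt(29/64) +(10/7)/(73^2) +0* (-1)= -5185107/37303 +sqrt(29)/8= -138.33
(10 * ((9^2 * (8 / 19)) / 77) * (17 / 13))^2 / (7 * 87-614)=-2427045120 / 361722361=-6.71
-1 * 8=-8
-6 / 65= -0.09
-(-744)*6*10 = 44640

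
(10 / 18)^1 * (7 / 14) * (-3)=-0.83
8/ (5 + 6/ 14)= 1.47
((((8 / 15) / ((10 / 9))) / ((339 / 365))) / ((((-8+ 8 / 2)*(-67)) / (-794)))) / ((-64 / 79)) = 2289499 / 1211360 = 1.89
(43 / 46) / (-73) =-43 / 3358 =-0.01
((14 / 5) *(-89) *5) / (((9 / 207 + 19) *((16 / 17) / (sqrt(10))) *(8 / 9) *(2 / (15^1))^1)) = -10961685 *sqrt(10) / 18688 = -1854.87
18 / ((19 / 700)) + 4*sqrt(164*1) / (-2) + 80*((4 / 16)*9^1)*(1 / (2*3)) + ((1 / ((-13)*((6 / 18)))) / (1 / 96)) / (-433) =74139402 / 106951 - 4*sqrt(41) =667.60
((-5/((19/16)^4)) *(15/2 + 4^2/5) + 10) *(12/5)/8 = -3304449/651605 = -5.07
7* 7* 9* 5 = 2205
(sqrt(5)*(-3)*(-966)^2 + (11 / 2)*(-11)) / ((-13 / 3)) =363 / 26 + 8398404*sqrt(5) / 13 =1444583.37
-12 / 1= -12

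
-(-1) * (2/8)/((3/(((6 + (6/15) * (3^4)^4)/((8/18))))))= 16142526/5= 3228505.20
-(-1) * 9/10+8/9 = 161/90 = 1.79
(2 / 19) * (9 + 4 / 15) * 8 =2224 / 285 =7.80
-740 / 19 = -38.95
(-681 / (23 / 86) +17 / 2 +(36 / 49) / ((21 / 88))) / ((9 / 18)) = -39993587 / 7889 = -5069.54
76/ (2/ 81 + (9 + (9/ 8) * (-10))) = -24624/ 721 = -34.15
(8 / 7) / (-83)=-8 / 581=-0.01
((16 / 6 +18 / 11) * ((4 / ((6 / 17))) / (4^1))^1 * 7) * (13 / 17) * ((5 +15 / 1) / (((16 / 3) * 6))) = 32305 / 792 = 40.79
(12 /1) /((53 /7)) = 84 /53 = 1.58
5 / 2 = 2.50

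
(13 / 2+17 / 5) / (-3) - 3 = -63 / 10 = -6.30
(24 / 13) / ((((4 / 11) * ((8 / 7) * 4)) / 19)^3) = 9394079541 / 3407872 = 2756.58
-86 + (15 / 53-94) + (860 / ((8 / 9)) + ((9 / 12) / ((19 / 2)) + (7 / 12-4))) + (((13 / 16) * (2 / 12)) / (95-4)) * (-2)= 88472543 / 112784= 784.44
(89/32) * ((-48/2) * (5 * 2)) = -1335/2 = -667.50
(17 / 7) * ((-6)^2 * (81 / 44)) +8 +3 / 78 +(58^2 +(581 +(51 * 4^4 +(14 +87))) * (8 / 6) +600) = 134836621 / 6006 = 22450.32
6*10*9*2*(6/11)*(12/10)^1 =7776/11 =706.91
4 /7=0.57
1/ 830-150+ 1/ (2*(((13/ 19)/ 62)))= -1129617/ 10790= -104.69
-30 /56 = -15 /28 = -0.54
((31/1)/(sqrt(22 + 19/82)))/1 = 31 * sqrt(149486)/1823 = 6.57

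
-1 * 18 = -18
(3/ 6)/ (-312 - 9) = -1/ 642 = -0.00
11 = 11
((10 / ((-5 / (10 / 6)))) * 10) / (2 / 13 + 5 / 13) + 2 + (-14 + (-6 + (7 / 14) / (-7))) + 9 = -2981 / 42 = -70.98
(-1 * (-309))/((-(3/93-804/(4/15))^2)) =-0.00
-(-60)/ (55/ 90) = 1080/ 11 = 98.18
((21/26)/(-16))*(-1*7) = 147/416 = 0.35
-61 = -61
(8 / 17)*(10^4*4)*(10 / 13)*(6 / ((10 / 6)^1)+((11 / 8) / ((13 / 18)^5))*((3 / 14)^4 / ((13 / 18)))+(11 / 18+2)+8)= 4750033447041920000 / 23050855965501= 206067.55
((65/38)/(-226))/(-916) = 65/7866608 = 0.00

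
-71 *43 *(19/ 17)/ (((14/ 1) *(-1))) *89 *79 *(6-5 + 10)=4486319387/ 238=18850081.46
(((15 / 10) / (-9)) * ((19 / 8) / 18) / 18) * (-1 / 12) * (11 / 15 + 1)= 247 / 1399680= 0.00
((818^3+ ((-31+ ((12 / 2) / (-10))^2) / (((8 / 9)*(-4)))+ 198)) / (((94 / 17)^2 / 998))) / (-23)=-31573189387467317 / 40645600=-776792306.85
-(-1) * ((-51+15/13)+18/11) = -6894/143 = -48.21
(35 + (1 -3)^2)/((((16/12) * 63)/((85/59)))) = 1105/1652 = 0.67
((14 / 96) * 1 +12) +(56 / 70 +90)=24707 / 240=102.95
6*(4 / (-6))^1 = -4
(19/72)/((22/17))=323/1584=0.20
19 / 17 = 1.12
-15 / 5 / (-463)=3 / 463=0.01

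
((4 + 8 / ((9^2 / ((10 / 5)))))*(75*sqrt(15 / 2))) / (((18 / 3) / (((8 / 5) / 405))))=680*sqrt(30) / 6561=0.57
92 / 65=1.42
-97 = -97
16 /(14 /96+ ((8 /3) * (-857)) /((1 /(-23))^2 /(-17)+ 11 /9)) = -37982976 /4438886377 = -0.01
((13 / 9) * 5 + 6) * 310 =36890 / 9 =4098.89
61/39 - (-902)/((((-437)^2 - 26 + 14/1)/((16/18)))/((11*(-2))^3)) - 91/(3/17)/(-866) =-63325833509/1488318858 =-42.55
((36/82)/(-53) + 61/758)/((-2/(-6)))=356727/1647134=0.22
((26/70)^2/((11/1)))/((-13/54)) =-702/13475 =-0.05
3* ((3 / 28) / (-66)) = -3 / 616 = -0.00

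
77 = 77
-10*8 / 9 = -80 / 9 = -8.89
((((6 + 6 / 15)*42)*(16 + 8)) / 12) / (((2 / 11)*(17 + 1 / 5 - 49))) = -4928 / 53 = -92.98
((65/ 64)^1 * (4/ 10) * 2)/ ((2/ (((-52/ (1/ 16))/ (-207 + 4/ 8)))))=676/ 413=1.64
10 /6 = 5 /3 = 1.67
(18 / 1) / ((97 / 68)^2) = 83232 / 9409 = 8.85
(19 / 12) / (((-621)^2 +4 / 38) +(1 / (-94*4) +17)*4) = 16967 / 4133258658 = 0.00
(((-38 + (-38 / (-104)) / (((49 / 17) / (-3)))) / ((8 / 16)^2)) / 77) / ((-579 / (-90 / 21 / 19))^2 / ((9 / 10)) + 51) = -8801370 / 32318491604399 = -0.00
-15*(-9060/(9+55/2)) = 271800/73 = 3723.29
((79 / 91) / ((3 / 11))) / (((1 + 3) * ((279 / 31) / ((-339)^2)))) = 11096261 / 1092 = 10161.41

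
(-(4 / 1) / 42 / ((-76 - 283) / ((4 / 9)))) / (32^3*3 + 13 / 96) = 256 / 213441084549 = 0.00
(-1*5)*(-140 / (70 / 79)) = 790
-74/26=-37/13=-2.85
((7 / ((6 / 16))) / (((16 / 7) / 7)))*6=343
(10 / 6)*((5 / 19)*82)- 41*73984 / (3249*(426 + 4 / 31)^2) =5096972260354 / 141740955225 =35.96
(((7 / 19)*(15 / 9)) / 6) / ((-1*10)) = -7 / 684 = -0.01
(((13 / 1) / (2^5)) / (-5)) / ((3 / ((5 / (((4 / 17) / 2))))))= -221 / 192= -1.15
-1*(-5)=5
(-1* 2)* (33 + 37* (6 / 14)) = -684 / 7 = -97.71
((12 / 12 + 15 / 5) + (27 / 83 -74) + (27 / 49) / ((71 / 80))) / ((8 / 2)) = -19939777 / 1155028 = -17.26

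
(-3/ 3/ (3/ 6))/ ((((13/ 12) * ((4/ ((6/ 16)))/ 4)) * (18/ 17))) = -17/ 26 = -0.65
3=3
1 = 1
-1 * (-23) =23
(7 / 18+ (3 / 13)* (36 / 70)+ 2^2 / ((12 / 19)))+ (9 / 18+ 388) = 1618921 / 4095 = 395.34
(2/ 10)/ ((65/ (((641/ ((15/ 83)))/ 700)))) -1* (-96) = 96.02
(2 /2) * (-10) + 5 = -5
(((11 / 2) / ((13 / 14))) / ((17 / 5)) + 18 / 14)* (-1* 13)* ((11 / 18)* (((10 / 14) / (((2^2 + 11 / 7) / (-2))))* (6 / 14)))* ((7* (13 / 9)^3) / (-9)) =-43537780 / 7026831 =-6.20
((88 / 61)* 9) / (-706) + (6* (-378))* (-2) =4535.98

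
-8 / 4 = -2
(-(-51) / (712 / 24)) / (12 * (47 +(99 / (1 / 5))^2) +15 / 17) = 0.00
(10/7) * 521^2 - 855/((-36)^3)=14071502105/36288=387772.88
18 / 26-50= -641 / 13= -49.31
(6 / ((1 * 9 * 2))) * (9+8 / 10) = 49 / 15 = 3.27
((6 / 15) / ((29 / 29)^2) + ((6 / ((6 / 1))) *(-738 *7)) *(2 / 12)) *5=-4303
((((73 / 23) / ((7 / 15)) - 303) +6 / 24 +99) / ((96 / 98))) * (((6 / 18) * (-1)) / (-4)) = -887845 / 52992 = -16.75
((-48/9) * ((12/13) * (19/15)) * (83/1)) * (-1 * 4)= 403712/195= 2070.32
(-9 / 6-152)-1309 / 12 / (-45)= -81581 / 540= -151.08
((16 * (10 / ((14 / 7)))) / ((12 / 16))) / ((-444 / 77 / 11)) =-67760 / 333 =-203.48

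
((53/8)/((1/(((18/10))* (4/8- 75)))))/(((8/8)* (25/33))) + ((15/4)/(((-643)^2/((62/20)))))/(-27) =-1172.70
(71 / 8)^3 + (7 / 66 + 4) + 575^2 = 5598120439 / 16896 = 331328.15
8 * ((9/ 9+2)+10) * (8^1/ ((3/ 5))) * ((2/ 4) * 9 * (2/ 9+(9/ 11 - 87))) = -17700800/ 33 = -536387.88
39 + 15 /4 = 171 /4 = 42.75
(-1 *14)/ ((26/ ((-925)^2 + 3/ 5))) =-29946896/ 65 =-460721.48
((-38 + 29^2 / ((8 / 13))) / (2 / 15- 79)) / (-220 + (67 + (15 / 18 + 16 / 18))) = 1434915 / 12885236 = 0.11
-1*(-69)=69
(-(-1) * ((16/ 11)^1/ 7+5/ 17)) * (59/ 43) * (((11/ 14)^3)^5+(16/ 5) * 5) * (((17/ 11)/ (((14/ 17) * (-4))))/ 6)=-547663500456227088646395/ 634585908130840849154048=-0.86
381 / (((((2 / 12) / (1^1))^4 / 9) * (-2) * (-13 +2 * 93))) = -2221992 / 173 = -12843.88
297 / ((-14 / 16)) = -2376 / 7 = -339.43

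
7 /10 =0.70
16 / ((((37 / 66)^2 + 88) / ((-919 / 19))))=-64050624 / 7309243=-8.76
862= 862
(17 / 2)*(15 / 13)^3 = 57375 / 4394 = 13.06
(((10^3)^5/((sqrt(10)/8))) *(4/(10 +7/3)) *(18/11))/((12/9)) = 129600000000000000 *sqrt(10)/407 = 1006956227906196.47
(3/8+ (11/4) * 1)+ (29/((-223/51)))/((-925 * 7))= 36109957/11551400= 3.13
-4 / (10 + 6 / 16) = -32 / 83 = -0.39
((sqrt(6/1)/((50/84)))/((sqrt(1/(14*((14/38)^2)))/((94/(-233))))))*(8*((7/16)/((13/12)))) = -2321424*sqrt(21)/1438775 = -7.39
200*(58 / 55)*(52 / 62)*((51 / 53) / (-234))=-39440 / 54219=-0.73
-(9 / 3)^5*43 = -10449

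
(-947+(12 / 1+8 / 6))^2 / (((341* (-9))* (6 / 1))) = -47.34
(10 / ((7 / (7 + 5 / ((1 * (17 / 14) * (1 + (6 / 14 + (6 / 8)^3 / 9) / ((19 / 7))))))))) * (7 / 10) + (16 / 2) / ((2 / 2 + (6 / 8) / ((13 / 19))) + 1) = 51188419 / 3911173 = 13.09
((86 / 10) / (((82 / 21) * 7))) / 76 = 129 / 31160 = 0.00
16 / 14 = 8 / 7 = 1.14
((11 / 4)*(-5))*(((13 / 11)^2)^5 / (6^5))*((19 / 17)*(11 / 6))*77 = -91675897079585 / 61825154611968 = -1.48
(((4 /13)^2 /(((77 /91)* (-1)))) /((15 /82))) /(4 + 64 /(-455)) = -2296 /14487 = -0.16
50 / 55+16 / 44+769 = 8473 / 11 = 770.27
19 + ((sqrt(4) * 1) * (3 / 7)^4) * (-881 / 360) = 904451 / 48020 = 18.83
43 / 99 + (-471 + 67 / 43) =-1996565 / 4257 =-469.01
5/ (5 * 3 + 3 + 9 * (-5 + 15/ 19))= -0.25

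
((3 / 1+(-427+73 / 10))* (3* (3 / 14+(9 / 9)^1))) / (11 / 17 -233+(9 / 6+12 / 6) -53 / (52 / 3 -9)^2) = 451598625 / 68310802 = 6.61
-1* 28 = -28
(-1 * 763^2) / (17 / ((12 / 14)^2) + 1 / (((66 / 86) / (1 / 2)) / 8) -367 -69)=2115036 / 1481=1428.11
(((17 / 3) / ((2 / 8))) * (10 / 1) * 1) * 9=2040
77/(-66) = -7/6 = -1.17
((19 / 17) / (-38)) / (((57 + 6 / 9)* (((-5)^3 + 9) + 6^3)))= -0.00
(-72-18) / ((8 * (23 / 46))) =-45 / 2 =-22.50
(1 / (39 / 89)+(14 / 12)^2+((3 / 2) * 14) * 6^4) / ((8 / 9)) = 12738793 / 416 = 30622.10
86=86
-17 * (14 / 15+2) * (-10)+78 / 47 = 500.33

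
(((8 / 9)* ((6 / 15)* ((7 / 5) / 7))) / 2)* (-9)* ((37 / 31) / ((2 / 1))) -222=-222.19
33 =33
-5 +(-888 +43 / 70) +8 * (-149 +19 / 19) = -145347 / 70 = -2076.39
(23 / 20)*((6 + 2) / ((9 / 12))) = 184 / 15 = 12.27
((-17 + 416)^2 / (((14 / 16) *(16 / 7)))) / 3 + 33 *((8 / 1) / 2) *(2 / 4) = 53199 / 2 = 26599.50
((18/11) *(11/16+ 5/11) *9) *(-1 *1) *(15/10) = -25.23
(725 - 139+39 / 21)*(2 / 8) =4115 / 28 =146.96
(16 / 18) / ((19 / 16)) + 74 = 12782 / 171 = 74.75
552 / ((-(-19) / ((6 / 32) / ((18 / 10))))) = 115 / 38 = 3.03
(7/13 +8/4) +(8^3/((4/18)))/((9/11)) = 36641/13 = 2818.54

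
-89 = -89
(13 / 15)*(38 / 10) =247 / 75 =3.29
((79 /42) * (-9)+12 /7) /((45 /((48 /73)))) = -568 /2555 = -0.22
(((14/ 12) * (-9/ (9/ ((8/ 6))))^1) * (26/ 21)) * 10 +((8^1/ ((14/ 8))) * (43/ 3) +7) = 10067/ 189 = 53.26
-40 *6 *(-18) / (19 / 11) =47520 / 19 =2501.05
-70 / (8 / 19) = -665 / 4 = -166.25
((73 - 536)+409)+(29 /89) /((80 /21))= -383871 /7120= -53.91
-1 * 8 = -8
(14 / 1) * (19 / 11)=266 / 11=24.18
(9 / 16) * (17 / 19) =153 / 304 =0.50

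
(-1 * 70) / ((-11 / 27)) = 1890 / 11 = 171.82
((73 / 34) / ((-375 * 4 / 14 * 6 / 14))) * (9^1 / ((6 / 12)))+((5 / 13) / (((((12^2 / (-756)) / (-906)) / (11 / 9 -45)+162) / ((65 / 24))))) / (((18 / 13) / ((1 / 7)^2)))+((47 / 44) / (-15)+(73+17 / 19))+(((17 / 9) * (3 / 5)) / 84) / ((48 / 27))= 13227079677198622567 / 181218784785192000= 72.99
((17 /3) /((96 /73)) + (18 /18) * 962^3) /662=256399814105 /190656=1344829.50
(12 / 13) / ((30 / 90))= 36 / 13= 2.77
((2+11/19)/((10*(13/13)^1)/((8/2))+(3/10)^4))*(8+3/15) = 574000/68077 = 8.43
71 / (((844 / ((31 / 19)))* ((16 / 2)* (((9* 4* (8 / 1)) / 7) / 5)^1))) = 77035 / 36946944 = 0.00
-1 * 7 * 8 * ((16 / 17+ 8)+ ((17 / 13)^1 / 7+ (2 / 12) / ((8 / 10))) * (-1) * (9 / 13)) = -485.39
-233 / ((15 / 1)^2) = -233 / 225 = -1.04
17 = 17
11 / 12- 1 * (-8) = 107 / 12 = 8.92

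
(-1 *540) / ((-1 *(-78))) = -90 / 13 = -6.92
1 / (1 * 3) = 0.33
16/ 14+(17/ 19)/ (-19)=1.10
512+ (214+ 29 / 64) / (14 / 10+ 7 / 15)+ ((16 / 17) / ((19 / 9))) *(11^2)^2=4140932185 / 578816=7154.14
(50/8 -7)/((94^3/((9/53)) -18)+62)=-27/176085392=-0.00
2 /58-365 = -10584 /29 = -364.97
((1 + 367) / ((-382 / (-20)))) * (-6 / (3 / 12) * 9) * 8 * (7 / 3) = -14837760 / 191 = -77684.61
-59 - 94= -153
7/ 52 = 0.13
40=40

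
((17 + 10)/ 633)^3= 729/ 9393931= 0.00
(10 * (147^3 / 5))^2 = 40361193478116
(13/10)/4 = 13/40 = 0.32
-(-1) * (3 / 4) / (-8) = -3 / 32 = -0.09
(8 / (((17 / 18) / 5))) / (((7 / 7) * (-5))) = -144 / 17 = -8.47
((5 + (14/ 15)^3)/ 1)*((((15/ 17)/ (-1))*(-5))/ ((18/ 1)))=19619/ 13770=1.42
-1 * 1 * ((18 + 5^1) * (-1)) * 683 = 15709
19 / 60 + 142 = 8539 / 60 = 142.32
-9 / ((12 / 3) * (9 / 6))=-3 / 2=-1.50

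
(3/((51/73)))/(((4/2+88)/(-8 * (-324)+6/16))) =123.69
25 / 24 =1.04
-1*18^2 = -324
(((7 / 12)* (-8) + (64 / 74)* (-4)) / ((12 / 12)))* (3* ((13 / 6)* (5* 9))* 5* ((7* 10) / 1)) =-30780750 / 37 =-831912.16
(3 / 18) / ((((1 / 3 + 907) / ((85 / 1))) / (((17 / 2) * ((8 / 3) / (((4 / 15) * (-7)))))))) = -7225 / 38108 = -0.19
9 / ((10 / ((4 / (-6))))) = -3 / 5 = -0.60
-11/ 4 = -2.75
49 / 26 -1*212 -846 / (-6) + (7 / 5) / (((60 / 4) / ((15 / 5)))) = -44743 / 650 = -68.84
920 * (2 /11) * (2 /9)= 3680 /99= 37.17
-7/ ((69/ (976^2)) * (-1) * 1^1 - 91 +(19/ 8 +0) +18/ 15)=33340160/ 416395129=0.08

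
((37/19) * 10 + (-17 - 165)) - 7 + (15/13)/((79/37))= -3297422/19513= -168.99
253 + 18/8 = 1021/4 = 255.25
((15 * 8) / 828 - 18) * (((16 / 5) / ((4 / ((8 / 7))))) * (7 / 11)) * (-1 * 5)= 3584 / 69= 51.94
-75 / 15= -5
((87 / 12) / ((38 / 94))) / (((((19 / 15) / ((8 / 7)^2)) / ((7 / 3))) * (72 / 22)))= 13.18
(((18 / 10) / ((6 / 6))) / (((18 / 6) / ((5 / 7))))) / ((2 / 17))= 51 / 14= 3.64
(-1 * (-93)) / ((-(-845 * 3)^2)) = -31 / 2142075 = -0.00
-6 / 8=-3 / 4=-0.75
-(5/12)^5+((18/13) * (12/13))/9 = 5443843/42052608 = 0.13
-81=-81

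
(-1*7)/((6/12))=-14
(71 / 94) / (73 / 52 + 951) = 1846 / 2327675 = 0.00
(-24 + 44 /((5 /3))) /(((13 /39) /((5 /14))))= 18 /7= 2.57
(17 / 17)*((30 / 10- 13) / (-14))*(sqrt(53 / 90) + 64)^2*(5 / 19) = (sqrt(530) + 1920)^2 / 4788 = 788.50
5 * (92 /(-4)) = -115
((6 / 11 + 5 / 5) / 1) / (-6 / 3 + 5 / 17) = -289 / 319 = -0.91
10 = 10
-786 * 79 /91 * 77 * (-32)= 21857088 /13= 1681314.46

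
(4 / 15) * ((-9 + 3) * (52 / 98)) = -208 / 245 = -0.85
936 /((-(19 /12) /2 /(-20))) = 449280 /19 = 23646.32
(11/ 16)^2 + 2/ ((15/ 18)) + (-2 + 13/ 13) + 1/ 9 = 22853/ 11520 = 1.98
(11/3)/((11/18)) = 6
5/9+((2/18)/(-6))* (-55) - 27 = -25.43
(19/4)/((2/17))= 323/8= 40.38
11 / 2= 5.50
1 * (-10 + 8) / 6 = -1 / 3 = -0.33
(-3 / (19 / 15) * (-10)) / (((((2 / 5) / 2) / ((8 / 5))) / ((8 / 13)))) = 28800 / 247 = 116.60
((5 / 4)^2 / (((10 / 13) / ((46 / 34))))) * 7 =10465 / 544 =19.24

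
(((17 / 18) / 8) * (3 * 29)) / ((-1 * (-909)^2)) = -493 / 39661488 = -0.00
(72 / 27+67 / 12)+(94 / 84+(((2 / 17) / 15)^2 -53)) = -79438763 / 1820700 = -43.63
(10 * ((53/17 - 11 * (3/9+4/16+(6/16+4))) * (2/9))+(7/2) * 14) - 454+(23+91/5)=-478.08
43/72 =0.60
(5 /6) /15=1 /18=0.06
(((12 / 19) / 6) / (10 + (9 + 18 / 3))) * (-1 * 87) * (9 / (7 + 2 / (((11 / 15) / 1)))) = -17226 / 50825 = -0.34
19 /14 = 1.36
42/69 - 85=-1941/23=-84.39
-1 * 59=-59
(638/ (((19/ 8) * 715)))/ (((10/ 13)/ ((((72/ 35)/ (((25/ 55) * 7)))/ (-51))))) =-61248/ 9891875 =-0.01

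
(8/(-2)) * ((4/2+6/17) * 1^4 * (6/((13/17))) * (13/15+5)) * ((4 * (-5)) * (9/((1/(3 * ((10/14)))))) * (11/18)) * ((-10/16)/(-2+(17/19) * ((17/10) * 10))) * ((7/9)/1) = -36784000/9789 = -3757.69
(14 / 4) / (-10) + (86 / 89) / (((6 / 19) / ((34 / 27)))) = 505097 / 144180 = 3.50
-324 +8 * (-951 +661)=-2644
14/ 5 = 2.80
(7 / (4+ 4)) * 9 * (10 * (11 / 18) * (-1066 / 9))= -205205 / 36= -5700.14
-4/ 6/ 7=-2/ 21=-0.10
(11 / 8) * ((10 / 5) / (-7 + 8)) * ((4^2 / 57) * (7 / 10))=154 / 285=0.54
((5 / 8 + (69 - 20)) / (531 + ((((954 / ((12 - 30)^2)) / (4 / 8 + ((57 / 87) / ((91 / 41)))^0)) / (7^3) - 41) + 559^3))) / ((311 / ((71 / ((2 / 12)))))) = 783119421 / 2012402770266328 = 0.00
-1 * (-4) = 4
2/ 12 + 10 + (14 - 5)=115/ 6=19.17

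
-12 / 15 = -4 / 5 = -0.80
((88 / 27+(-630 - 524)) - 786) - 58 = -53858 / 27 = -1994.74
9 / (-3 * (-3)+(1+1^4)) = 9 / 11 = 0.82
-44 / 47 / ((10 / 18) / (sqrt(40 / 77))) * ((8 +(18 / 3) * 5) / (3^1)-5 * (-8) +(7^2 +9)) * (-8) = 63744 * sqrt(770) / 1645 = 1075.27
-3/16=-0.19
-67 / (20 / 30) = -201 / 2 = -100.50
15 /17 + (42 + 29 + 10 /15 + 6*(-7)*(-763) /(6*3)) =31499 /17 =1852.88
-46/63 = -0.73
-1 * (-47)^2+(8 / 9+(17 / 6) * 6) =-19720 / 9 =-2191.11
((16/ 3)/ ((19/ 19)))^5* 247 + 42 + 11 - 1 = 259010908/ 243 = 1065888.51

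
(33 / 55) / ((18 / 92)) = 46 / 15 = 3.07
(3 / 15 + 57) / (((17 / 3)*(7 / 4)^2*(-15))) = -4576 / 20825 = -0.22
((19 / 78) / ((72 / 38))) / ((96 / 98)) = 17689 / 134784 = 0.13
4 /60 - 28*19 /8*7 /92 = -13781 /2760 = -4.99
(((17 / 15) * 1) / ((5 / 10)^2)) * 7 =476 / 15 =31.73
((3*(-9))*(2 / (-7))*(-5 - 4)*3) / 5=-1458 / 35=-41.66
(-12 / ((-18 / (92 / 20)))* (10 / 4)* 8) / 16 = 23 / 6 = 3.83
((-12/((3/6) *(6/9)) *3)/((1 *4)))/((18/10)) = -15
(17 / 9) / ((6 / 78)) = 221 / 9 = 24.56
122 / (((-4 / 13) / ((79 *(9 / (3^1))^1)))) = -187941 / 2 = -93970.50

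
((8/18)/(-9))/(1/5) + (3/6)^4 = -239/1296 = -0.18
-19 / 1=-19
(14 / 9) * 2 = 28 / 9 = 3.11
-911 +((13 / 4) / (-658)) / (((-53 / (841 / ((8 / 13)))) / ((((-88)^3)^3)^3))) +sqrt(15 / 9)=-70393875297860177502520986267920867942576865243852596019 / 17437 +sqrt(15) / 3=-4037040505698238085824453000000000000000000000000000.00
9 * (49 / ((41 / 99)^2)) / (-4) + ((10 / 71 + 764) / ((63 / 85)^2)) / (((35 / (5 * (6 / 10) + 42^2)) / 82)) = 25457044424769589 / 4421238444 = 5757899.00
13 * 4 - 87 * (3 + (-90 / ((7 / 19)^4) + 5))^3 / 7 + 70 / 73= 1441717053960.65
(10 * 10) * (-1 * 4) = -400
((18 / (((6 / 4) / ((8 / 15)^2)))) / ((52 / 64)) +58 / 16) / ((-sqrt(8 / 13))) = -61043 * sqrt(26) / 31200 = -9.98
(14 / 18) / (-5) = -7 / 45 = -0.16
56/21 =8/3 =2.67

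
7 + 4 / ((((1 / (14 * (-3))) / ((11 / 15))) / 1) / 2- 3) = 5271 / 929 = 5.67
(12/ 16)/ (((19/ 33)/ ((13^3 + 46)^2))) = 498073851/ 76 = 6553603.30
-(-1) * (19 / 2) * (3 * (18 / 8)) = 513 / 8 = 64.12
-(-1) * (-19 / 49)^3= -6859 / 117649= -0.06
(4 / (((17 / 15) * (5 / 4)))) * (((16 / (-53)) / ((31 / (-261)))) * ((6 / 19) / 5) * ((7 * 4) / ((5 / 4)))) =134701056 / 13267225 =10.15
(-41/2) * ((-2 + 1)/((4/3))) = 123/8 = 15.38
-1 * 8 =-8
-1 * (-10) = 10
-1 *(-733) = 733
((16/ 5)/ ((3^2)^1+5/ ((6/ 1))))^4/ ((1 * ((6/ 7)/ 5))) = 99090432/ 1514670125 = 0.07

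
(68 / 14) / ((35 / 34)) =1156 / 245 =4.72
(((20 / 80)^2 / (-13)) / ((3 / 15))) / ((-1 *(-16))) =-5 / 3328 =-0.00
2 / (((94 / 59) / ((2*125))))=14750 / 47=313.83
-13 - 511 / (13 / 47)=-24186 / 13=-1860.46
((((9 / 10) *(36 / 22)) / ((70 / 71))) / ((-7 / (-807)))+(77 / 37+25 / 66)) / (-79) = -261257951 / 118162275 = -2.21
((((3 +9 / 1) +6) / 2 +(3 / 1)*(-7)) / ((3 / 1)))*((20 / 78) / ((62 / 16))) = -320 / 1209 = -0.26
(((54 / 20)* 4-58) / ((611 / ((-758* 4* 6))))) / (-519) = -1431104 / 528515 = -2.71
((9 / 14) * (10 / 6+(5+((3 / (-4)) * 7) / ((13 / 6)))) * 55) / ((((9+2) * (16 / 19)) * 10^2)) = 18867 / 116480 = 0.16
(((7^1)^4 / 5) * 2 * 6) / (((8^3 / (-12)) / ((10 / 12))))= -7203 / 64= -112.55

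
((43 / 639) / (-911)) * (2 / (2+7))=-86 / 5239161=-0.00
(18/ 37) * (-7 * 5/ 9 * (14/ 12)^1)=-245/ 111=-2.21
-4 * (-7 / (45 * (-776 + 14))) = -14 / 17145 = -0.00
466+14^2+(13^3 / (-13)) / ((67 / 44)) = 36918 / 67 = 551.01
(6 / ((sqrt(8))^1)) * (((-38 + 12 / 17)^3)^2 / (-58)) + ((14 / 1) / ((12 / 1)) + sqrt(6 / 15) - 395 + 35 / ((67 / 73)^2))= -48707608955048112 * sqrt(2) / 699989501 - 9488417 / 26934 + sqrt(10) / 5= -98406057.85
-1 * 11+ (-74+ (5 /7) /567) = -337360 /3969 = -85.00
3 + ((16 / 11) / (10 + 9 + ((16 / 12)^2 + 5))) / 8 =3837 / 1276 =3.01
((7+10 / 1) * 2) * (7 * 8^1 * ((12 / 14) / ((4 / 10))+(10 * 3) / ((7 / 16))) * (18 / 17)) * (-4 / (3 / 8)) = -1520640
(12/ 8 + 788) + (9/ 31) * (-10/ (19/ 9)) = 928411/ 1178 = 788.12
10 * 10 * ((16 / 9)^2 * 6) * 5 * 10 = 2560000 / 27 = 94814.81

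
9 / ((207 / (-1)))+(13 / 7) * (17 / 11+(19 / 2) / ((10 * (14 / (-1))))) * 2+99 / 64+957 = 3824193299 / 3967040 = 963.99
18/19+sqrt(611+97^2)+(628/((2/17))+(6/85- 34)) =2 * sqrt(2505)+8567604/1615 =5405.12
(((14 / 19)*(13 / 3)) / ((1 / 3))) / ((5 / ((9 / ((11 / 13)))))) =21294 / 1045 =20.38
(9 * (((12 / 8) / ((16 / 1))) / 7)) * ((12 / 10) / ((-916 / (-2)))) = 81 / 256480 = 0.00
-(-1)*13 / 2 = 13 / 2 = 6.50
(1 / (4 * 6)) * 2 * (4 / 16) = 1 / 48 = 0.02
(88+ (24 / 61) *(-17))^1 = 4960 / 61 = 81.31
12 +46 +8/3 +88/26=2498/39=64.05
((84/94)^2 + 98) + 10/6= 665783/6627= 100.47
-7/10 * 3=-21/10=-2.10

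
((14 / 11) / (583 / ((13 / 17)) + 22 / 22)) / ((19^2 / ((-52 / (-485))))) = 2366 / 4778244735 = 0.00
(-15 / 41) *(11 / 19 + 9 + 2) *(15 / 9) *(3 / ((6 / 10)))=-27500 / 779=-35.30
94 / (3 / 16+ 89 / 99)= 148896 / 1721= 86.52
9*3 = 27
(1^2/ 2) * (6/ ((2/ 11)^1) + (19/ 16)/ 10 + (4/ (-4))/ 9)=47531/ 2880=16.50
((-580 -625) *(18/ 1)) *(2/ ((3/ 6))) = -86760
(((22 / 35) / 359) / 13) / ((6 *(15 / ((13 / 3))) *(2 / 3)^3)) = 11 / 502600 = 0.00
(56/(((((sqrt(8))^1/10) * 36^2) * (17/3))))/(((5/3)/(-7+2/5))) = -0.11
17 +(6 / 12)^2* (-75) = -7 / 4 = -1.75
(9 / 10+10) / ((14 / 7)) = 109 / 20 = 5.45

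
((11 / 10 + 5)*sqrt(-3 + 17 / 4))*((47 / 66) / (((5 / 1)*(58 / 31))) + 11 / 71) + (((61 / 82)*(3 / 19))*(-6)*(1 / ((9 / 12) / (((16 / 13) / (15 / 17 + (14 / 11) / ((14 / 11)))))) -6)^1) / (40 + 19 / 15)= 1.66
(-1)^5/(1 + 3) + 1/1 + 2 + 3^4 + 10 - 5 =355/4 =88.75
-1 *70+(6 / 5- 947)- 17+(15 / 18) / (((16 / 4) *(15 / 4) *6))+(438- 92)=-370867 / 540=-686.79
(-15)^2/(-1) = -225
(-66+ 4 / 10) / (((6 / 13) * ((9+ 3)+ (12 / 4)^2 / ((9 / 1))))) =-164 / 15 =-10.93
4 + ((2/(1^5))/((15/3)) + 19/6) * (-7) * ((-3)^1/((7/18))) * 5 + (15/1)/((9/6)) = 977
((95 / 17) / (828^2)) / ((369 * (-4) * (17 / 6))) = -95 / 48740908896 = -0.00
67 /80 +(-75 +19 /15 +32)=-1963 /48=-40.90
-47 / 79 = -0.59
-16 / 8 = -2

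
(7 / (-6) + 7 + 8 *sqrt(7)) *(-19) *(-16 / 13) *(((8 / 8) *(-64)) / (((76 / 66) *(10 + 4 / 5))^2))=-1548800 *sqrt(7) / 20007-3388000 / 60021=-261.26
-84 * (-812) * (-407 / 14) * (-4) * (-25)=-198290400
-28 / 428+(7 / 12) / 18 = -763 / 23112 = -0.03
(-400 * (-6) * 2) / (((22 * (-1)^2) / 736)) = 1766400 / 11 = 160581.82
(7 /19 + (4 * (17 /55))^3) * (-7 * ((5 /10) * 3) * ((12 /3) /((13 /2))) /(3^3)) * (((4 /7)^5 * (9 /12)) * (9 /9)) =-187440128 /7589861125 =-0.02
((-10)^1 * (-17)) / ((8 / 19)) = 1615 / 4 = 403.75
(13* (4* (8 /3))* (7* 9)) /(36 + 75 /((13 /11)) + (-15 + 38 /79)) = 2242968 /21809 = 102.85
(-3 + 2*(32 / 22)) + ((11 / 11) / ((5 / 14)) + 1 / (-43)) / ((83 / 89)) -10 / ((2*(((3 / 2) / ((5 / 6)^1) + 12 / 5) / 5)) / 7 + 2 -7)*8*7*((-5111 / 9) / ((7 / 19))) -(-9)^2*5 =-38208559399847 / 210231945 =-181744.78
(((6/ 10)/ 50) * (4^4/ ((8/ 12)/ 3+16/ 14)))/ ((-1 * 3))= -4032/ 5375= -0.75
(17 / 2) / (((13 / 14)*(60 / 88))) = 2618 / 195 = 13.43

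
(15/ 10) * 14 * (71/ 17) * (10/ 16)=7455/ 136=54.82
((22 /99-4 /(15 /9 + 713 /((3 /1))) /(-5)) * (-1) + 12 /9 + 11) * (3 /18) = 195601 /96930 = 2.02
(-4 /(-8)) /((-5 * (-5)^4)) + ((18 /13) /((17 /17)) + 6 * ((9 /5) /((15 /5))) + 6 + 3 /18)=1359043 /121875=11.15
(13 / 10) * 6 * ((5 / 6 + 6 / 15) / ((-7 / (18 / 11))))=-4329 / 1925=-2.25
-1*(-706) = 706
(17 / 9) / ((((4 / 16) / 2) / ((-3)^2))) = 136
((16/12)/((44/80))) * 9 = 240/11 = 21.82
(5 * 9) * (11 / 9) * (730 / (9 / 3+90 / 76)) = 1525700 / 159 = 9595.60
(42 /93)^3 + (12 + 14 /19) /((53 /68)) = 493003904 /29999537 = 16.43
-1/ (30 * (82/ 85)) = -17/ 492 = -0.03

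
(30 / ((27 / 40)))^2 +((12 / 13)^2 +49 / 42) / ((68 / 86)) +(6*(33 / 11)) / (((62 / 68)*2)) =57358834289 / 28856412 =1987.73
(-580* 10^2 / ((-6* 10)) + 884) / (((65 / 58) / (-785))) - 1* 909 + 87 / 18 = -101183549 / 78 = -1297224.99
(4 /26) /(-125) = -2 /1625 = -0.00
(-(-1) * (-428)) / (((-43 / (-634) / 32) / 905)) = -7858353920 / 43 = -182752416.74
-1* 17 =-17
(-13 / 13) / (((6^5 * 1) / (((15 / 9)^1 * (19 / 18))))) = -95 / 419904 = -0.00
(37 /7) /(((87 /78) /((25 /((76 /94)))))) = 565175 /3857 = 146.53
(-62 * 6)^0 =1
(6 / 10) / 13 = 0.05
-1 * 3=-3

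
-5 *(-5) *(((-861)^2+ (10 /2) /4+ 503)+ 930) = 74275525 /4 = 18568881.25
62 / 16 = 3.88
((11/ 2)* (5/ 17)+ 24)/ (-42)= -871/ 1428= -0.61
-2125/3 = -708.33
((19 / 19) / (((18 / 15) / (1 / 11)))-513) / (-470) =33853 / 31020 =1.09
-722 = -722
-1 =-1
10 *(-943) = -9430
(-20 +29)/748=9/748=0.01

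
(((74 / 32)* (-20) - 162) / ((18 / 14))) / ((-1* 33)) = 5831 / 1188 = 4.91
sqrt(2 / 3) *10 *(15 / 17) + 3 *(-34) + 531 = 50 *sqrt(6) / 17 + 429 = 436.20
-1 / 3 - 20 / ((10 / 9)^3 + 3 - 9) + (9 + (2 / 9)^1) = 200570 / 15183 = 13.21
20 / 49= 0.41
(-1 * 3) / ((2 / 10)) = -15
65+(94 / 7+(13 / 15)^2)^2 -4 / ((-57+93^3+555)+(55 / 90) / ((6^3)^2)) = 446111987644433948414 / 1676713148562886875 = 266.06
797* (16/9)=12752/9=1416.89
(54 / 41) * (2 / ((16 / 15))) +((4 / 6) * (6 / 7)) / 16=719 / 287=2.51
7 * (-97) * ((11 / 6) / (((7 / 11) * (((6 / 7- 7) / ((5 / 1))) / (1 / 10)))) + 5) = -1669661 / 516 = -3235.78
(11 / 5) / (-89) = -0.02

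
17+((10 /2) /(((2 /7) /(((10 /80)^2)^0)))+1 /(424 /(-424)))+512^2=524355 /2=262177.50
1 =1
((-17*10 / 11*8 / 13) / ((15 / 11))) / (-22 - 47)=272 / 2691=0.10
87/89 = 0.98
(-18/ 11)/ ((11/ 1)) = -18/ 121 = -0.15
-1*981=-981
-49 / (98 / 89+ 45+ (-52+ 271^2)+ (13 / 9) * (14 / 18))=-353241 / 529401743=-0.00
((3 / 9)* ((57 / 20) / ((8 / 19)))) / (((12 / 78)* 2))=4693 / 640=7.33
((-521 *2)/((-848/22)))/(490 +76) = 5731/119992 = 0.05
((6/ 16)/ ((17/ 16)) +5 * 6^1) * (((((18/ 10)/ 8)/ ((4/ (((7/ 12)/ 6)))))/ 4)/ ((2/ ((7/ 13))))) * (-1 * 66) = -208593/ 282880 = -0.74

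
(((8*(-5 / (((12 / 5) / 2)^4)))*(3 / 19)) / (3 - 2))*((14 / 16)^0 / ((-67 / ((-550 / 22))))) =-78125 / 68742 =-1.14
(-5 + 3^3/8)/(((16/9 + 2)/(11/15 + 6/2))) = -273/170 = -1.61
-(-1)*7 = 7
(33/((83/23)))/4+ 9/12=3.04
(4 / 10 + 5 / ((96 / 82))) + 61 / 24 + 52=4737 / 80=59.21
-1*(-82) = 82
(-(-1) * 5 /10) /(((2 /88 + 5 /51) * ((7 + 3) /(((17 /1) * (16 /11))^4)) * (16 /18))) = 314049650688 /1803505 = 174132.95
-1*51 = -51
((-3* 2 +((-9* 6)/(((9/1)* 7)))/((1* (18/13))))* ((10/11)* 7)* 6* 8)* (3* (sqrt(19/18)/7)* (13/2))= -72280* sqrt(38)/77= -5786.54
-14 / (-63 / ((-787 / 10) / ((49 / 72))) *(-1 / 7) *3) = 6296 / 105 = 59.96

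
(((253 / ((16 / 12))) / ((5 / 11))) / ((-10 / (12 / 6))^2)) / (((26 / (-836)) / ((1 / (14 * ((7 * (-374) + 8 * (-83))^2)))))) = -581647 / 163368114000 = -0.00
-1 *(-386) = 386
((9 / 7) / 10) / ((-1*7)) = -9 / 490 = -0.02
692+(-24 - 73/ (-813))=543157/ 813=668.09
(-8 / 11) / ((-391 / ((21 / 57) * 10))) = 560 / 81719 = 0.01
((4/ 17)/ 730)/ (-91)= -2/ 564655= -0.00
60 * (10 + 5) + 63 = 963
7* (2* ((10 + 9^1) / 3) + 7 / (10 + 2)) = 371 / 4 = 92.75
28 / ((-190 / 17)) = -238 / 95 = -2.51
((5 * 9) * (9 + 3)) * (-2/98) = -540/49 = -11.02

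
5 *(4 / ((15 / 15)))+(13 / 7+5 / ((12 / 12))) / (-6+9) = 156 / 7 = 22.29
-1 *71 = -71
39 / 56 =0.70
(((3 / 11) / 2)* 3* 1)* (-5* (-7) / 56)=45 / 176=0.26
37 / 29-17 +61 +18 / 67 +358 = 403.54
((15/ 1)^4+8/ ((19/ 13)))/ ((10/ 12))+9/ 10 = 11543919/ 190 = 60757.47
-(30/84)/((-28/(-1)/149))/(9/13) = -9685/3528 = -2.75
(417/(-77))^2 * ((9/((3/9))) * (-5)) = -23475015/5929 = -3959.35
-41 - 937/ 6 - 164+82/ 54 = -19421/ 54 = -359.65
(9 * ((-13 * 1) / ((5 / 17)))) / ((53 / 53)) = -1989 / 5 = -397.80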